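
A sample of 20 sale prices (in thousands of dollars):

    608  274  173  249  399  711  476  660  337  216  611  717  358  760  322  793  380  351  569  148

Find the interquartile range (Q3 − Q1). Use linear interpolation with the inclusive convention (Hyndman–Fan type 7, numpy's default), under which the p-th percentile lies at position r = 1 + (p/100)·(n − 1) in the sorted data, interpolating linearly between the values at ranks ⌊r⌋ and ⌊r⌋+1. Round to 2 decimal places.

313.25

Sorted: 148, 173, 216, 249, 274, 322, 337, 351, 358, 380, 399, 476, 569, 608, 611, 660, 711, 717, 760, 793.
n = 20.
P25: r = 5.75; ranks 5–6 are 274, 322; interpolating gives 310.
P75: r = 15.25; ranks 15–16 are 611, 660; interpolating gives 623.25.
Difference: 623.25 − 310 = 313.25.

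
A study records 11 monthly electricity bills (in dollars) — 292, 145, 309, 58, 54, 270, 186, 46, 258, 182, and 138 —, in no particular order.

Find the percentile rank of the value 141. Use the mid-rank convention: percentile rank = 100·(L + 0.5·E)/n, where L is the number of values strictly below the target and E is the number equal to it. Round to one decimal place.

Sorted: 46, 54, 58, 138, 145, 182, 186, 258, 270, 292, 309.
Count below 141: L = 4; count equal: E = 0; n = 11.
Percentile rank = 100·(4 + 0.5·0)/11 = 100·4/11 = 36.36.

36.4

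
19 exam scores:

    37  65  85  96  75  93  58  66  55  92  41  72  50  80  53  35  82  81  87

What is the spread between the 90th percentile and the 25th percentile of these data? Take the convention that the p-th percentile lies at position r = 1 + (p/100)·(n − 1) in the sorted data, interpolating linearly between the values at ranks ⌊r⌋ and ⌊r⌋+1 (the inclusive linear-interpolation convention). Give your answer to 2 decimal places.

38.20

Sorted: 35, 37, 41, 50, 53, 55, 58, 65, 66, 72, 75, 80, 81, 82, 85, 87, 92, 93, 96.
n = 19.
P25: r = 5.5; ranks 5–6 are 53, 55; interpolating gives 54.
P90: r = 17.2; ranks 17–18 are 92, 93; interpolating gives 92.2.
Difference: 92.2 − 54 = 38.2.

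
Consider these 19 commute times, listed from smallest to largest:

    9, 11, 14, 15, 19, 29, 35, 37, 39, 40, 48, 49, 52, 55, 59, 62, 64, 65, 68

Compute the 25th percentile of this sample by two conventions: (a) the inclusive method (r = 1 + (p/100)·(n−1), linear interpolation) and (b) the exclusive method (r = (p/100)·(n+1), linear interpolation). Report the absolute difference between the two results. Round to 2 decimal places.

5.00

n = 19.
(a) r = 5.5; between ranks 5 (19) and 6 (29): 24.
(b) r = 5 → value at rank 5 = 19.
|24 − 19| = 5.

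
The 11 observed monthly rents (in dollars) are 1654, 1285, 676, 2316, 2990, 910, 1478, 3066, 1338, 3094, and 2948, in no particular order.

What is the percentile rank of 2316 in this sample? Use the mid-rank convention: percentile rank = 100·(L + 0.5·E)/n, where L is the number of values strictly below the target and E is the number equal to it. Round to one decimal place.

Sorted: 676, 910, 1285, 1338, 1478, 1654, 2316, 2948, 2990, 3066, 3094.
Count below 2316: L = 6; count equal: E = 1; n = 11.
Percentile rank = 100·(6 + 0.5·1)/11 = 100·6.5/11 = 59.09.

59.1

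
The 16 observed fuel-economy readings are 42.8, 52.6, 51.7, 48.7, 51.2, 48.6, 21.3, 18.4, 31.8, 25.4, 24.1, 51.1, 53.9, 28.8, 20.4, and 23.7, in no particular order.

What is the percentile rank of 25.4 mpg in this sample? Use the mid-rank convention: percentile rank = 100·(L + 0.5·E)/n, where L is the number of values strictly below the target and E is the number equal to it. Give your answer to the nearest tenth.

Sorted: 18.4, 20.4, 21.3, 23.7, 24.1, 25.4, 28.8, 31.8, 42.8, 48.6, 48.7, 51.1, 51.2, 51.7, 52.6, 53.9.
Count below 25.4: L = 5; count equal: E = 1; n = 16.
Percentile rank = 100·(5 + 0.5·1)/16 = 100·5.5/16 = 34.38.

34.4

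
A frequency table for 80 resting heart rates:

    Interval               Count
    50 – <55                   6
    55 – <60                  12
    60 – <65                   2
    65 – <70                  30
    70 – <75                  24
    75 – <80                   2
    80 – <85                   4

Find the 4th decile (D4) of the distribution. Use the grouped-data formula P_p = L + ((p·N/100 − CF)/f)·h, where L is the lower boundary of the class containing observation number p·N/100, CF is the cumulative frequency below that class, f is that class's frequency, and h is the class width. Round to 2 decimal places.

67.00

N = 80; target position k = 40/100 · 80 = 32.
Cumulative frequencies: 6, 18, 20, 50, 74, 76, 80.
Observation 32 falls in the class 65 – <70.
L = 65, CF = 20, f = 30, h = 5.
P40 = 65 + ((32 − 20)/30)·5 = 65 + 2 = 67.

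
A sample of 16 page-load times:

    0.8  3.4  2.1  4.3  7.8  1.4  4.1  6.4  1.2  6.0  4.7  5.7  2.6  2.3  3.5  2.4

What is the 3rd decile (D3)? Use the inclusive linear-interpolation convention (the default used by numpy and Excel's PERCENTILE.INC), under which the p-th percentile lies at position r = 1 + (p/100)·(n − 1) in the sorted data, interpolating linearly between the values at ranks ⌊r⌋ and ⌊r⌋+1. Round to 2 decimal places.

Sorted: 0.8, 1.2, 1.4, 2.1, 2.3, 2.4, 2.6, 3.4, 3.5, 4.1, 4.3, 4.7, 5.7, 6.0, 6.4, 7.8.
n = 16.
r = 1 + (30/100)·(16 − 1) = 1 + 4.5 = 5.5.
Rank 5 is 2.3 and rank 6 is 2.4.
Interpolate: 2.3 + 0.5·(2.4 − 2.3) = 2.3 + 0.5·0.1 = 2.35.

2.35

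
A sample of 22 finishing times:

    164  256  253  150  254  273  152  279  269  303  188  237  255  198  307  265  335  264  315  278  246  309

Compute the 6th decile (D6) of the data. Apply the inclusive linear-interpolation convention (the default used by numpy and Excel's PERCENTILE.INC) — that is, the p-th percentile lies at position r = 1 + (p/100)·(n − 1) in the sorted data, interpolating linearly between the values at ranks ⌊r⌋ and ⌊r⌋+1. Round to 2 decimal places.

Sorted: 150, 152, 164, 188, 198, 237, 246, 253, 254, 255, 256, 264, 265, 269, 273, 278, 279, 303, 307, 309, 315, 335.
n = 22.
r = 1 + (60/100)·(22 − 1) = 1 + 12.6 = 13.6.
Rank 13 is 265 and rank 14 is 269.
Interpolate: 265 + 0.6·(269 − 265) = 265 + 0.6·4 = 267.4.

267.40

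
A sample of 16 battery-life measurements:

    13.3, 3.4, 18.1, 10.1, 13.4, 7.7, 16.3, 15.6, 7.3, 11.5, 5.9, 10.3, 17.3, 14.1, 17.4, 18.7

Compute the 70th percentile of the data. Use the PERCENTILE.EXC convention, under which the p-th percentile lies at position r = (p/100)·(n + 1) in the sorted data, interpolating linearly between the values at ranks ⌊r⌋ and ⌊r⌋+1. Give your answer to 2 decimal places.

Sorted: 3.4, 5.9, 7.3, 7.7, 10.1, 10.3, 11.5, 13.3, 13.4, 14.1, 15.6, 16.3, 17.3, 17.4, 18.1, 18.7.
n = 16.
r = (70/100)·(16 + 1) = 11.9.
Rank 11 is 15.6 and rank 12 is 16.3.
Interpolate: 15.6 + 0.9·(16.3 − 15.6) = 15.6 + 0.9·0.7 = 16.23.

16.23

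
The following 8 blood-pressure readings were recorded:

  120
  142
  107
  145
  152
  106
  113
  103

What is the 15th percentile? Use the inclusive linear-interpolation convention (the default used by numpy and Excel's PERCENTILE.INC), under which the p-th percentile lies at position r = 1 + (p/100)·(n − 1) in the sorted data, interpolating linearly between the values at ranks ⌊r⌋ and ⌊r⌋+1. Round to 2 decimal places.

106.05

Sorted: 103, 106, 107, 113, 120, 142, 145, 152.
n = 8.
r = 1 + (15/100)·(8 − 1) = 1 + 1.05 = 2.05.
Rank 2 is 106 and rank 3 is 107.
Interpolate: 106 + 0.05·(107 − 106) = 106 + 0.05·1 = 106.05.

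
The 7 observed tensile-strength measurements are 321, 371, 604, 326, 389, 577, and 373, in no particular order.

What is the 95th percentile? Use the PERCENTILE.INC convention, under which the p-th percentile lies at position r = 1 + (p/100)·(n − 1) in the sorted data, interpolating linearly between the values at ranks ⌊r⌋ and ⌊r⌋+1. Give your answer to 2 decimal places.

Sorted: 321, 326, 371, 373, 389, 577, 604.
n = 7.
r = 1 + (95/100)·(7 − 1) = 1 + 5.7 = 6.7.
Rank 6 is 577 and rank 7 is 604.
Interpolate: 577 + 0.7·(604 − 577) = 577 + 0.7·27 = 595.9.

595.90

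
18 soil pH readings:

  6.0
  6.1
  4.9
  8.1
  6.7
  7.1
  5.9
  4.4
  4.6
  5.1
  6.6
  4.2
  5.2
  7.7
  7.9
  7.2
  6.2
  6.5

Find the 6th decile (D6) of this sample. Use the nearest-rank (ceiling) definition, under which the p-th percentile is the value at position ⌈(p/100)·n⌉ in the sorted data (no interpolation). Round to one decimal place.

6.5

Sorted: 4.2, 4.4, 4.6, 4.9, 5.1, 5.2, 5.9, 6.0, 6.1, 6.2, 6.5, 6.6, 6.7, 7.1, 7.2, 7.7, 7.9, 8.1.
n = 18.
Position = ⌈60/100 · 18⌉ = ⌈10.8⌉ = 11.
The value at rank 11 is 6.5.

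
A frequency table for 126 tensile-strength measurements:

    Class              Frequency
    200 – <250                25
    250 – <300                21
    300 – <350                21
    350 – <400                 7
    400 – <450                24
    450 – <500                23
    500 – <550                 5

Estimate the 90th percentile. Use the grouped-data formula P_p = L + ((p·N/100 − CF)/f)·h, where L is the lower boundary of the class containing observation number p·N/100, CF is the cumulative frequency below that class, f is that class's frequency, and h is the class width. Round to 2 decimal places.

N = 126; target position k = 90/100 · 126 = 113.4.
Cumulative frequencies: 25, 46, 67, 74, 98, 121, 126.
Observation 113.4 falls in the class 450 – <500.
L = 450, CF = 98, f = 23, h = 50.
P90 = 450 + ((113.4 − 98)/23)·50 = 450 + 33.4783 = 483.478.

483.48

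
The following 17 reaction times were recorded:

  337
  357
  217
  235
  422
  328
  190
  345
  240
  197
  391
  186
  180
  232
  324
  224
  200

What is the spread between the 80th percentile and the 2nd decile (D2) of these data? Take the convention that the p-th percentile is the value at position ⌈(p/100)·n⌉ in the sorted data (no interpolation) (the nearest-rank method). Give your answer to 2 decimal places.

148.00

Sorted: 180, 186, 190, 197, 200, 217, 224, 232, 235, 240, 324, 328, 337, 345, 357, 391, 422.
n = 17.
P20: rank ⌈20/100·17⌉ = 4 → 197.
P80: rank ⌈80/100·17⌉ = 14 → 345.
Difference: 345 − 197 = 148.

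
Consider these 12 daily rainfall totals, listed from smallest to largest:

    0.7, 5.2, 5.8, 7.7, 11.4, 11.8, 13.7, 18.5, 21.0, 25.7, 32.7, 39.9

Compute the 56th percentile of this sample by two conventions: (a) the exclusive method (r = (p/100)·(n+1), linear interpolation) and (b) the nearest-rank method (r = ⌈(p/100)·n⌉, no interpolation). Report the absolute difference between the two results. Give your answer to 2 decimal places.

1.34

n = 12.
(a) r = 7.28; between ranks 7 (13.7) and 8 (18.5): 15.044.
(b) the nearest-rank method: rank 7 → 13.7.
|15.044 − 13.7| = 1.344.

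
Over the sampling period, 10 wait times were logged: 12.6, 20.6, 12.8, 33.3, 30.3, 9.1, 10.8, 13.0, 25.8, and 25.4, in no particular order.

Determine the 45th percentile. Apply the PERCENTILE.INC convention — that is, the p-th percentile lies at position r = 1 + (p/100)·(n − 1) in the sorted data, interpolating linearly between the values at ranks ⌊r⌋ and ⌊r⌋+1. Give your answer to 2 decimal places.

Sorted: 9.1, 10.8, 12.6, 12.8, 13.0, 20.6, 25.4, 25.8, 30.3, 33.3.
n = 10.
r = 1 + (45/100)·(10 − 1) = 1 + 4.05 = 5.05.
Rank 5 is 13.0 and rank 6 is 20.6.
Interpolate: 13.0 + 0.05·(20.6 − 13.0) = 13.0 + 0.05·7.6 = 13.38.

13.38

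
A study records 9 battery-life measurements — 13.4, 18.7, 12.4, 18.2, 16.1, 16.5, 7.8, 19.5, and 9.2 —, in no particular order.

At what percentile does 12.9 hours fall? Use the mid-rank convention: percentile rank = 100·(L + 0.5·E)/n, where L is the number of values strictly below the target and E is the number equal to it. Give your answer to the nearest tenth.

Sorted: 7.8, 9.2, 12.4, 13.4, 16.1, 16.5, 18.2, 18.7, 19.5.
Count below 12.9: L = 3; count equal: E = 0; n = 9.
Percentile rank = 100·(3 + 0.5·0)/9 = 100·3/9 = 33.33.

33.3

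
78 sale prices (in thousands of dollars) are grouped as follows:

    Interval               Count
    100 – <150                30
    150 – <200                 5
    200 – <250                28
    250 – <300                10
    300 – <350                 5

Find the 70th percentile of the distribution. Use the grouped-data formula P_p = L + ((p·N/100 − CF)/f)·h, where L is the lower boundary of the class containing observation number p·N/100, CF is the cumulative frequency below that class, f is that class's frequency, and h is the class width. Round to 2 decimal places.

N = 78; target position k = 70/100 · 78 = 54.6.
Cumulative frequencies: 30, 35, 63, 73, 78.
Observation 54.6 falls in the class 200 – <250.
L = 200, CF = 35, f = 28, h = 50.
P70 = 200 + ((54.6 − 35)/28)·50 = 200 + 35 = 235.

235.00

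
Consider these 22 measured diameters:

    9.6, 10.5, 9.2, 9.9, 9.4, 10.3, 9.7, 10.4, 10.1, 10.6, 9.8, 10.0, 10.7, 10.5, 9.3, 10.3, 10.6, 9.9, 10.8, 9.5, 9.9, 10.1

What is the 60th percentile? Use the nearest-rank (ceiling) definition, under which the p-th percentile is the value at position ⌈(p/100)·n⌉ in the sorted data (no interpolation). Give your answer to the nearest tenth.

10.3

Sorted: 9.2, 9.3, 9.4, 9.5, 9.6, 9.7, 9.8, 9.9, 9.9, 9.9, 10.0, 10.1, 10.1, 10.3, 10.3, 10.4, 10.5, 10.5, 10.6, 10.6, 10.7, 10.8.
n = 22.
Position = ⌈60/100 · 22⌉ = ⌈13.2⌉ = 14.
The value at rank 14 is 10.3.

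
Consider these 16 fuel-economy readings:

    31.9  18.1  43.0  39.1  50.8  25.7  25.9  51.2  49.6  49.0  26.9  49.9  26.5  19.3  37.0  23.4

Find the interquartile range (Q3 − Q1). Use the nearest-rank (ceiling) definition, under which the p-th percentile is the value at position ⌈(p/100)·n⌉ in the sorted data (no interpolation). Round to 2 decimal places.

23.30

Sorted: 18.1, 19.3, 23.4, 25.7, 25.9, 26.5, 26.9, 31.9, 37.0, 39.1, 43.0, 49.0, 49.6, 49.9, 50.8, 51.2.
n = 16.
P25: rank ⌈25/100·16⌉ = 4 → 25.7.
P75: rank ⌈75/100·16⌉ = 12 → 49.
Difference: 49 − 25.7 = 23.3.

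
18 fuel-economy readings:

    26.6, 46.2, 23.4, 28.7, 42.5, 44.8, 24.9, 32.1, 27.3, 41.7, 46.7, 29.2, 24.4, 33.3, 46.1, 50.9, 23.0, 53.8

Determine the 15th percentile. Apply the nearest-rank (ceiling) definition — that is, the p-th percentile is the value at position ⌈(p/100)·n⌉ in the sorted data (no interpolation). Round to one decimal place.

Sorted: 23.0, 23.4, 24.4, 24.9, 26.6, 27.3, 28.7, 29.2, 32.1, 33.3, 41.7, 42.5, 44.8, 46.1, 46.2, 46.7, 50.9, 53.8.
n = 18.
Position = ⌈15/100 · 18⌉ = ⌈2.7⌉ = 3.
The value at rank 3 is 24.4.

24.4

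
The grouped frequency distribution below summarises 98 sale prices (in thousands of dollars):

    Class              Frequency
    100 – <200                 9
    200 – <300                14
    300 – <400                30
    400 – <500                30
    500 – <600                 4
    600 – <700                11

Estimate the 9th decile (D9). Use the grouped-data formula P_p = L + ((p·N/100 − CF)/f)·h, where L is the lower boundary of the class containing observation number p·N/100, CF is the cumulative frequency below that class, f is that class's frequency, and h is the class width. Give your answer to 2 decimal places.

N = 98; target position k = 90/100 · 98 = 88.2.
Cumulative frequencies: 9, 23, 53, 83, 87, 98.
Observation 88.2 falls in the class 600 – <700.
L = 600, CF = 87, f = 11, h = 100.
P90 = 600 + ((88.2 − 87)/11)·100 = 600 + 10.9091 = 610.909.

610.91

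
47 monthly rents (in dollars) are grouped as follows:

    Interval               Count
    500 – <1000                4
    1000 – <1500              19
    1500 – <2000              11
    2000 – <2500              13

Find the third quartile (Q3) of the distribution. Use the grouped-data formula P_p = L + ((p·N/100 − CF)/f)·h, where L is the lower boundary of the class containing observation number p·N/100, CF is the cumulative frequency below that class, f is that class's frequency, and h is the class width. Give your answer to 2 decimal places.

2048.08

N = 47; target position k = 75/100 · 47 = 35.25.
Cumulative frequencies: 4, 23, 34, 47.
Observation 35.25 falls in the class 2000 – <2500.
L = 2000, CF = 34, f = 13, h = 500.
P75 = 2000 + ((35.25 − 34)/13)·500 = 2000 + 48.0769 = 2048.08.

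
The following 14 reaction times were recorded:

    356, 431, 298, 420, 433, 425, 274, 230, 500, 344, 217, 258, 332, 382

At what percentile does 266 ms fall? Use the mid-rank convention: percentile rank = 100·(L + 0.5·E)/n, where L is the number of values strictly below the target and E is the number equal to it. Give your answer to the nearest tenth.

21.4

Sorted: 217, 230, 258, 274, 298, 332, 344, 356, 382, 420, 425, 431, 433, 500.
Count below 266: L = 3; count equal: E = 0; n = 14.
Percentile rank = 100·(3 + 0.5·0)/14 = 100·3/14 = 21.43.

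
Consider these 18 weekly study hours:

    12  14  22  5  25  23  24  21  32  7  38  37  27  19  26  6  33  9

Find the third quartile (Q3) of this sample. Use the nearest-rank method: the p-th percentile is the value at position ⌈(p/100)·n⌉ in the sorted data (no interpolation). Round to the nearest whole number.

Sorted: 5, 6, 7, 9, 12, 14, 19, 21, 22, 23, 24, 25, 26, 27, 32, 33, 37, 38.
n = 18.
Position = ⌈75/100 · 18⌉ = ⌈13.5⌉ = 14.
The value at rank 14 is 27.

27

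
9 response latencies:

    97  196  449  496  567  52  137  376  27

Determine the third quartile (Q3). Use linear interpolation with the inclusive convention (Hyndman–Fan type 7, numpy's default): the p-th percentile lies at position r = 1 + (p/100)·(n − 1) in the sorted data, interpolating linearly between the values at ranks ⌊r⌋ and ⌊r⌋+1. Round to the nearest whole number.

449

Sorted: 27, 52, 97, 137, 196, 376, 449, 496, 567.
n = 9.
r = 1 + (75/100)·(9 − 1) = 1 + 6 = 7.
r is an integer, so P75 is the value at rank 7: 449.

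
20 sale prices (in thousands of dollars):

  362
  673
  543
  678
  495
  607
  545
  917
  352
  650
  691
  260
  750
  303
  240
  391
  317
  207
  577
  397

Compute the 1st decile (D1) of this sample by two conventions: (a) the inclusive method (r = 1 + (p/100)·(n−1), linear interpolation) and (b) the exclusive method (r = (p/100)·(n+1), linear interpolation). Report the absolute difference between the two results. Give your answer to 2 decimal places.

Sorted: 207, 240, 260, 303, 317, 352, 362, 391, 397, 495, 543, 545, 577, 607, 650, 673, 678, 691, 750, 917.
n = 20.
(a) r = 2.9; between ranks 2 (240) and 3 (260): 258.
(b) r = 2.1; between ranks 2 (240) and 3 (260): 242.
|258 − 242| = 16.

16.00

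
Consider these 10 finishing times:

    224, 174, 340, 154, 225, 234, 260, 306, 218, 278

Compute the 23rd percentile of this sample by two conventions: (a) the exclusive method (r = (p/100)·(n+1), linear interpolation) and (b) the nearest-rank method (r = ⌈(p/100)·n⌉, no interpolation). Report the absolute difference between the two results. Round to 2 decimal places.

20.68

Sorted: 154, 174, 218, 224, 225, 234, 260, 278, 306, 340.
n = 10.
(a) r = 2.53; between ranks 2 (174) and 3 (218): 197.32.
(b) the nearest-rank method: rank 3 → 218.
|197.32 − 218| = 20.68.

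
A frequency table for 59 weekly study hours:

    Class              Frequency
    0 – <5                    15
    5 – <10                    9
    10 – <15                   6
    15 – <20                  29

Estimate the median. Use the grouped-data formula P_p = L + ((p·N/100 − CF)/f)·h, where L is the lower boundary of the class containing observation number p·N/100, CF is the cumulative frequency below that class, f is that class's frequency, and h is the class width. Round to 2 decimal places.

14.58

N = 59; target position k = 50/100 · 59 = 29.5.
Cumulative frequencies: 15, 24, 30, 59.
Observation 29.5 falls in the class 10 – <15.
L = 10, CF = 24, f = 6, h = 5.
P50 = 10 + ((29.5 − 24)/6)·5 = 10 + 4.58333 = 14.5833.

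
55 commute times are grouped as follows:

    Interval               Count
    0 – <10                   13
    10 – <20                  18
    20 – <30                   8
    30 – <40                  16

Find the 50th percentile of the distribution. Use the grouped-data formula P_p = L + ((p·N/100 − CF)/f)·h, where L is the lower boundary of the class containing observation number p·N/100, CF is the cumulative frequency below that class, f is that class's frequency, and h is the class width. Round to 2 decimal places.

18.06

N = 55; target position k = 50/100 · 55 = 27.5.
Cumulative frequencies: 13, 31, 39, 55.
Observation 27.5 falls in the class 10 – <20.
L = 10, CF = 13, f = 18, h = 10.
P50 = 10 + ((27.5 − 13)/18)·10 = 10 + 8.05556 = 18.0556.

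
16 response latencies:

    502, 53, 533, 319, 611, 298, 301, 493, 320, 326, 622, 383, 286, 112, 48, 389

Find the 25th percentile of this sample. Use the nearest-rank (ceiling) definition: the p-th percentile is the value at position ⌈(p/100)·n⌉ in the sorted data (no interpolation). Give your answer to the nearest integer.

Sorted: 48, 53, 112, 286, 298, 301, 319, 320, 326, 383, 389, 493, 502, 533, 611, 622.
n = 16.
Position = ⌈25/100 · 16⌉ = ⌈4⌉ = 4.
The value at rank 4 is 286.

286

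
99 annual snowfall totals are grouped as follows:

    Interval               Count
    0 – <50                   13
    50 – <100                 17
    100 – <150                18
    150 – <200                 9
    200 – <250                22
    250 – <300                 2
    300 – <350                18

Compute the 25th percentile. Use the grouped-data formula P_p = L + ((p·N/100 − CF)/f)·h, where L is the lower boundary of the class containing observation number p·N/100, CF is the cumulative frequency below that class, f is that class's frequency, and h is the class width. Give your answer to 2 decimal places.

84.56

N = 99; target position k = 25/100 · 99 = 24.75.
Cumulative frequencies: 13, 30, 48, 57, 79, 81, 99.
Observation 24.75 falls in the class 50 – <100.
L = 50, CF = 13, f = 17, h = 50.
P25 = 50 + ((24.75 − 13)/17)·50 = 50 + 34.5588 = 84.5588.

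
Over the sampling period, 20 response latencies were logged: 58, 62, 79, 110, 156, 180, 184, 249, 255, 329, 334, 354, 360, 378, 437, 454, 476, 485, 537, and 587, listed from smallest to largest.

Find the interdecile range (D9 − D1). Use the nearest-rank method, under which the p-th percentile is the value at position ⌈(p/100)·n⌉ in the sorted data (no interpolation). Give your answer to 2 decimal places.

n = 20.
P10: rank ⌈10/100·20⌉ = 2 → 62.
P90: rank ⌈90/100·20⌉ = 18 → 485.
Difference: 485 − 62 = 423.

423.00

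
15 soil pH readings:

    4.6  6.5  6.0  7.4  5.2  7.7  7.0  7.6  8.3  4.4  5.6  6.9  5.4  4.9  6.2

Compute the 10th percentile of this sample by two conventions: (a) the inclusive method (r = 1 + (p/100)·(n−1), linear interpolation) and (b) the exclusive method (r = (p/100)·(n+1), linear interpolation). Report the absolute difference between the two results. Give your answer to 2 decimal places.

0.20

Sorted: 4.4, 4.6, 4.9, 5.2, 5.4, 5.6, 6.0, 6.2, 6.5, 6.9, 7.0, 7.4, 7.6, 7.7, 8.3.
n = 15.
(a) r = 2.4; between ranks 2 (4.6) and 3 (4.9): 4.72.
(b) r = 1.6; between ranks 1 (4.4) and 2 (4.6): 4.52.
|4.72 − 4.52| = 0.2.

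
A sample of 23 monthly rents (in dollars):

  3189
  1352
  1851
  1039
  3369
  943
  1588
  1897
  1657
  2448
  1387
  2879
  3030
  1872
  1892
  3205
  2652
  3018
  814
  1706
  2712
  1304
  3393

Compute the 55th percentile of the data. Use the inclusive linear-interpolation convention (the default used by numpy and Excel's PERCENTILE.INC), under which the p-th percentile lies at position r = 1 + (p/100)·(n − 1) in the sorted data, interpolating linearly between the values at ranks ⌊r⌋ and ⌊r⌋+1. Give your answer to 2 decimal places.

Sorted: 814, 943, 1039, 1304, 1352, 1387, 1588, 1657, 1706, 1851, 1872, 1892, 1897, 2448, 2652, 2712, 2879, 3018, 3030, 3189, 3205, 3369, 3393.
n = 23.
r = 1 + (55/100)·(23 − 1) = 1 + 12.1 = 13.1.
Rank 13 is 1897 and rank 14 is 2448.
Interpolate: 1897 + 0.1·(2448 − 1897) = 1897 + 0.1·551 = 1952.1.

1952.10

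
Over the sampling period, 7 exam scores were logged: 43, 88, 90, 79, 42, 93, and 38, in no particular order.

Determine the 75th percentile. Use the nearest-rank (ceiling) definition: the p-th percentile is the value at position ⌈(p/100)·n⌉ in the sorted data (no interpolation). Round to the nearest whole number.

90

Sorted: 38, 42, 43, 79, 88, 90, 93.
n = 7.
Position = ⌈75/100 · 7⌉ = ⌈5.25⌉ = 6.
The value at rank 6 is 90.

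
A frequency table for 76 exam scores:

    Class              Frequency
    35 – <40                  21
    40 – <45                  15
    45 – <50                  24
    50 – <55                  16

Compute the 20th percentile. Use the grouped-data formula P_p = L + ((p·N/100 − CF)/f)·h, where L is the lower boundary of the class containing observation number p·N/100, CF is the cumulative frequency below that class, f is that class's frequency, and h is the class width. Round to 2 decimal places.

38.62

N = 76; target position k = 20/100 · 76 = 15.2.
Cumulative frequencies: 21, 36, 60, 76.
Observation 15.2 falls in the class 35 – <40.
L = 35, CF = 0, f = 21, h = 5.
P20 = 35 + ((15.2 − 0)/21)·5 = 35 + 3.61905 = 38.619.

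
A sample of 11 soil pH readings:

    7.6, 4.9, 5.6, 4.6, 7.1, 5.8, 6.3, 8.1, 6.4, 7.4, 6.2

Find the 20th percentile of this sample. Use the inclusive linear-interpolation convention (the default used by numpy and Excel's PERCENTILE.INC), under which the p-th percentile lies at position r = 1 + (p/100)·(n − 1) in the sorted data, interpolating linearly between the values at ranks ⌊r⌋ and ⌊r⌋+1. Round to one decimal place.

5.6

Sorted: 4.6, 4.9, 5.6, 5.8, 6.2, 6.3, 6.4, 7.1, 7.4, 7.6, 8.1.
n = 11.
r = 1 + (20/100)·(11 − 1) = 1 + 2 = 3.
r is an integer, so P20 is the value at rank 3: 5.6.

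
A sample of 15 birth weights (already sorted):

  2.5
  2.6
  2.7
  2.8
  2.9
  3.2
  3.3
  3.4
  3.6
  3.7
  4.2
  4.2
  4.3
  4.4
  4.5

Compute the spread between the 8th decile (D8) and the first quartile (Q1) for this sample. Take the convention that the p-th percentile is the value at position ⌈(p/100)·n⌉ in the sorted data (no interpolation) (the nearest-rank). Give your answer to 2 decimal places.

1.40

n = 15.
P25: rank ⌈25/100·15⌉ = 4 → 2.8.
P80: rank ⌈80/100·15⌉ = 12 → 4.2.
Difference: 4.2 − 2.8 = 1.4.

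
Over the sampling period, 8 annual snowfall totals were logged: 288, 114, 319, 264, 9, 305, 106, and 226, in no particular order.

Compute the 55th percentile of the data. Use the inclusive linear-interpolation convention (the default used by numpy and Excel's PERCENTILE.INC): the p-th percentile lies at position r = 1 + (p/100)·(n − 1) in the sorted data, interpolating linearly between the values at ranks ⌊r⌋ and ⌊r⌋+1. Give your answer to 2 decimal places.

Sorted: 9, 106, 114, 226, 264, 288, 305, 319.
n = 8.
r = 1 + (55/100)·(8 − 1) = 1 + 3.85 = 4.85.
Rank 4 is 226 and rank 5 is 264.
Interpolate: 226 + 0.85·(264 − 226) = 226 + 0.85·38 = 258.3.

258.30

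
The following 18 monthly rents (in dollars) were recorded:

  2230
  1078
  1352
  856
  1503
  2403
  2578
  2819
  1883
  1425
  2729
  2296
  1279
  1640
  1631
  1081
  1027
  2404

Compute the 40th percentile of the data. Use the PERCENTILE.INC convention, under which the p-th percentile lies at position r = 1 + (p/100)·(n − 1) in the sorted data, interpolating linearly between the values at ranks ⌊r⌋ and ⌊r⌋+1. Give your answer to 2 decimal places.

Sorted: 856, 1027, 1078, 1081, 1279, 1352, 1425, 1503, 1631, 1640, 1883, 2230, 2296, 2403, 2404, 2578, 2729, 2819.
n = 18.
r = 1 + (40/100)·(18 − 1) = 1 + 6.8 = 7.8.
Rank 7 is 1425 and rank 8 is 1503.
Interpolate: 1425 + 0.8·(1503 − 1425) = 1425 + 0.8·78 = 1487.4.

1487.40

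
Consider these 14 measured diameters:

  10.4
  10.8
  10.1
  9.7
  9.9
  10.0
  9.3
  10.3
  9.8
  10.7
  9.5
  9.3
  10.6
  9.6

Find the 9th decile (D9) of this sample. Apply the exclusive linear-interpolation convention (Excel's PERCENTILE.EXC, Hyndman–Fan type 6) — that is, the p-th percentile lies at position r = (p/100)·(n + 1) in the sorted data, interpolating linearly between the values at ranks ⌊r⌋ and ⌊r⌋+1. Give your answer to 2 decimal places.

Sorted: 9.3, 9.3, 9.5, 9.6, 9.7, 9.8, 9.9, 10.0, 10.1, 10.3, 10.4, 10.6, 10.7, 10.8.
n = 14.
r = (90/100)·(14 + 1) = 13.5.
Rank 13 is 10.7 and rank 14 is 10.8.
Interpolate: 10.7 + 0.5·(10.8 − 10.7) = 10.7 + 0.5·0.1 = 10.75.

10.75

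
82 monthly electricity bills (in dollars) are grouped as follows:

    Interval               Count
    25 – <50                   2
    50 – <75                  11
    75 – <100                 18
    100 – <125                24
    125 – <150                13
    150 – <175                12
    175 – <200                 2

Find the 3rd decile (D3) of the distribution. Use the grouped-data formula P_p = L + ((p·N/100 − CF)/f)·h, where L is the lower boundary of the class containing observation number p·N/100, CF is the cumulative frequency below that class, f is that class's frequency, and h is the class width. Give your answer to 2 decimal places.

N = 82; target position k = 30/100 · 82 = 24.6.
Cumulative frequencies: 2, 13, 31, 55, 68, 80, 82.
Observation 24.6 falls in the class 75 – <100.
L = 75, CF = 13, f = 18, h = 25.
P30 = 75 + ((24.6 − 13)/18)·25 = 75 + 16.1111 = 91.1111.

91.11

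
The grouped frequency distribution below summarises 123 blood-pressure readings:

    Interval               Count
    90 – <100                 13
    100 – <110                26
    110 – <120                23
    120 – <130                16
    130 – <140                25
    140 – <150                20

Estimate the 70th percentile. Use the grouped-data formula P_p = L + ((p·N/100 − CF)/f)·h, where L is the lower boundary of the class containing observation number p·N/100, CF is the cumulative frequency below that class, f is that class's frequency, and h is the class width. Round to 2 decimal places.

N = 123; target position k = 70/100 · 123 = 86.1.
Cumulative frequencies: 13, 39, 62, 78, 103, 123.
Observation 86.1 falls in the class 130 – <140.
L = 130, CF = 78, f = 25, h = 10.
P70 = 130 + ((86.1 − 78)/25)·10 = 130 + 3.24 = 133.24.

133.24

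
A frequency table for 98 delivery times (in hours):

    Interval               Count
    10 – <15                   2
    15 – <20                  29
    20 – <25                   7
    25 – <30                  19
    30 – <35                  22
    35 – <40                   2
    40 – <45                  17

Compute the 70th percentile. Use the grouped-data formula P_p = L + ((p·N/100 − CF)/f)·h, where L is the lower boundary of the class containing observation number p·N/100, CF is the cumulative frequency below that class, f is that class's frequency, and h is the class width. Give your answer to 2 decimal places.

32.64

N = 98; target position k = 70/100 · 98 = 68.6.
Cumulative frequencies: 2, 31, 38, 57, 79, 81, 98.
Observation 68.6 falls in the class 30 – <35.
L = 30, CF = 57, f = 22, h = 5.
P70 = 30 + ((68.6 − 57)/22)·5 = 30 + 2.63636 = 32.6364.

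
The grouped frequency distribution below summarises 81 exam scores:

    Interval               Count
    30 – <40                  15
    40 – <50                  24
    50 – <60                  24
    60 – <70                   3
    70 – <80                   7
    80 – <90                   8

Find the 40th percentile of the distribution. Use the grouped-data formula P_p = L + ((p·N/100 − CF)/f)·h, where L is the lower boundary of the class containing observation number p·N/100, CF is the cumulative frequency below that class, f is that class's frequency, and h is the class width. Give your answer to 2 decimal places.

47.25

N = 81; target position k = 40/100 · 81 = 32.4.
Cumulative frequencies: 15, 39, 63, 66, 73, 81.
Observation 32.4 falls in the class 40 – <50.
L = 40, CF = 15, f = 24, h = 10.
P40 = 40 + ((32.4 − 15)/24)·10 = 40 + 7.25 = 47.25.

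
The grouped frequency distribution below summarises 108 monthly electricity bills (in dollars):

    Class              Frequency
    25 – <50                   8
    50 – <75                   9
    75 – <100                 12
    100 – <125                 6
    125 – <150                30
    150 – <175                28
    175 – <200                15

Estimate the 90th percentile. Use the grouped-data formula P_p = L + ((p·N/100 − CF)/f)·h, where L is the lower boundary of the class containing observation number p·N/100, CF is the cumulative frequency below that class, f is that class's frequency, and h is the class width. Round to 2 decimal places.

N = 108; target position k = 90/100 · 108 = 97.2.
Cumulative frequencies: 8, 17, 29, 35, 65, 93, 108.
Observation 97.2 falls in the class 175 – <200.
L = 175, CF = 93, f = 15, h = 25.
P90 = 175 + ((97.2 − 93)/15)·25 = 175 + 7 = 182.

182.00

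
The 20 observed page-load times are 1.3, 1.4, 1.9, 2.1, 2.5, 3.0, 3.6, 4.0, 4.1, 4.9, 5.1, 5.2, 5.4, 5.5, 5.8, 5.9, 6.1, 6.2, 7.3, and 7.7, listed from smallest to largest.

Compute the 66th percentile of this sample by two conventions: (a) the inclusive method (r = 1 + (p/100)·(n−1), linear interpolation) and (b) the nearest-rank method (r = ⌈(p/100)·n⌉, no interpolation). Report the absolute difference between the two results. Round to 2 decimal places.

0.05

n = 20.
(a) r = 13.54; between ranks 13 (5.4) and 14 (5.5): 5.454.
(b) the nearest-rank method: rank 14 → 5.5.
|5.454 − 5.5| = 0.046.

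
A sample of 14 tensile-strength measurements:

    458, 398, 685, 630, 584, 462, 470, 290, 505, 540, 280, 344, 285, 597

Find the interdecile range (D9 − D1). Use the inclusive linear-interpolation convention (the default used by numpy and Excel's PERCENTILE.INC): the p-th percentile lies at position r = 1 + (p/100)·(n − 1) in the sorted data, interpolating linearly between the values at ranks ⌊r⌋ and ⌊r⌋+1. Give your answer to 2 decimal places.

Sorted: 280, 285, 290, 344, 398, 458, 462, 470, 505, 540, 584, 597, 630, 685.
n = 14.
P10: r = 2.3; ranks 2–3 are 285, 290; interpolating gives 286.5.
P90: r = 12.7; ranks 12–13 are 597, 630; interpolating gives 620.1.
Difference: 620.1 − 286.5 = 333.6.

333.60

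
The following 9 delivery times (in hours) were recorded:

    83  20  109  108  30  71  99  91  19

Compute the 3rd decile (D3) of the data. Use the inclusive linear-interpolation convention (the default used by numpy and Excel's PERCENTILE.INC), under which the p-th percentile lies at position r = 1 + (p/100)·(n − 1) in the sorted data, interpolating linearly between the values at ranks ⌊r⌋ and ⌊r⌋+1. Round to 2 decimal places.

46.40

Sorted: 19, 20, 30, 71, 83, 91, 99, 108, 109.
n = 9.
r = 1 + (30/100)·(9 − 1) = 1 + 2.4 = 3.4.
Rank 3 is 30 and rank 4 is 71.
Interpolate: 30 + 0.4·(71 − 30) = 30 + 0.4·41 = 46.4.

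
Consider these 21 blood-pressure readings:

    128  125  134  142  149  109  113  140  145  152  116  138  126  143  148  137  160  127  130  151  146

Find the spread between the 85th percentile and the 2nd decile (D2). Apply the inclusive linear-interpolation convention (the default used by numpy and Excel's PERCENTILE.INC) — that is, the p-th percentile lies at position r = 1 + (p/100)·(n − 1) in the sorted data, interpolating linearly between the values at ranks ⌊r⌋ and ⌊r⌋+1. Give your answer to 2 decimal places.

Sorted: 109, 113, 116, 125, 126, 127, 128, 130, 134, 137, 138, 140, 142, 143, 145, 146, 148, 149, 151, 152, 160.
n = 21.
P20: r = 5 (integer) → 126.
P85: r = 18 (integer) → 149.
Difference: 149 − 126 = 23.

23.00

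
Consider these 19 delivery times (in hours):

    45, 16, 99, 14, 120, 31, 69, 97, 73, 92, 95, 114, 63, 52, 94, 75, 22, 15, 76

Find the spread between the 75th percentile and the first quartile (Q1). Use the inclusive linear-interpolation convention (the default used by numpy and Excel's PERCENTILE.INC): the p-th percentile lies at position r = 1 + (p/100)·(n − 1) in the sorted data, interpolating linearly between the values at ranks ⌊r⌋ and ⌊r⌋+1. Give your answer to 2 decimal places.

Sorted: 14, 15, 16, 22, 31, 45, 52, 63, 69, 73, 75, 76, 92, 94, 95, 97, 99, 114, 120.
n = 19.
P25: r = 5.5; ranks 5–6 are 31, 45; interpolating gives 38.
P75: r = 14.5; ranks 14–15 are 94, 95; interpolating gives 94.5.
Difference: 94.5 − 38 = 56.5.

56.50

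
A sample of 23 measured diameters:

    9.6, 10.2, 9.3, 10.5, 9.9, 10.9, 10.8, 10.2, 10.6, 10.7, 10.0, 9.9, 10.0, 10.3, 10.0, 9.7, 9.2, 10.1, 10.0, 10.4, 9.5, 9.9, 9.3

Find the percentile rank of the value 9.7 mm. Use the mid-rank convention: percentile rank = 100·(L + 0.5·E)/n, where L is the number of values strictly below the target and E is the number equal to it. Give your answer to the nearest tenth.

Sorted: 9.2, 9.3, 9.3, 9.5, 9.6, 9.7, 9.9, 9.9, 9.9, 10.0, 10.0, 10.0, 10.0, 10.1, 10.2, 10.2, 10.3, 10.4, 10.5, 10.6, 10.7, 10.8, 10.9.
Count below 9.7: L = 5; count equal: E = 1; n = 23.
Percentile rank = 100·(5 + 0.5·1)/23 = 100·5.5/23 = 23.91.

23.9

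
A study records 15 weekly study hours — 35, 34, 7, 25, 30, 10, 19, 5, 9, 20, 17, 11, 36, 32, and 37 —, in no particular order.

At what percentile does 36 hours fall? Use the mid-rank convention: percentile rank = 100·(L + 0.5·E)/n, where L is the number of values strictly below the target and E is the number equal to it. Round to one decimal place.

Sorted: 5, 7, 9, 10, 11, 17, 19, 20, 25, 30, 32, 34, 35, 36, 37.
Count below 36: L = 13; count equal: E = 1; n = 15.
Percentile rank = 100·(13 + 0.5·1)/15 = 100·13.5/15 = 90.

90.0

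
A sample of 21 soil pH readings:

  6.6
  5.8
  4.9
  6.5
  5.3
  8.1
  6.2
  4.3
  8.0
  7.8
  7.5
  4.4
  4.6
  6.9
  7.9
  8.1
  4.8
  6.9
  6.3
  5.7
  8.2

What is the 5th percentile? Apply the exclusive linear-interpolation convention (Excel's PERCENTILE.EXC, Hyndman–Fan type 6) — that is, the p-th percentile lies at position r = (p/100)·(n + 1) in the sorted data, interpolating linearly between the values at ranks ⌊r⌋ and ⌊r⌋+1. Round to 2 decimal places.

Sorted: 4.3, 4.4, 4.6, 4.8, 4.9, 5.3, 5.7, 5.8, 6.2, 6.3, 6.5, 6.6, 6.9, 6.9, 7.5, 7.8, 7.9, 8.0, 8.1, 8.1, 8.2.
n = 21.
r = (5/100)·(21 + 1) = 1.1.
Rank 1 is 4.3 and rank 2 is 4.4.
Interpolate: 4.3 + 0.1·(4.4 − 4.3) = 4.3 + 0.1·0.1 = 4.31.

4.31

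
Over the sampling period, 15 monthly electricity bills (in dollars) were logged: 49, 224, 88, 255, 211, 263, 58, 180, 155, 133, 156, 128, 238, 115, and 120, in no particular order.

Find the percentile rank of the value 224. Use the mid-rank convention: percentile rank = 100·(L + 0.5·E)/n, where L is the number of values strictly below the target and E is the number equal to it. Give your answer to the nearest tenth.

Sorted: 49, 58, 88, 115, 120, 128, 133, 155, 156, 180, 211, 224, 238, 255, 263.
Count below 224: L = 11; count equal: E = 1; n = 15.
Percentile rank = 100·(11 + 0.5·1)/15 = 100·11.5/15 = 76.67.

76.7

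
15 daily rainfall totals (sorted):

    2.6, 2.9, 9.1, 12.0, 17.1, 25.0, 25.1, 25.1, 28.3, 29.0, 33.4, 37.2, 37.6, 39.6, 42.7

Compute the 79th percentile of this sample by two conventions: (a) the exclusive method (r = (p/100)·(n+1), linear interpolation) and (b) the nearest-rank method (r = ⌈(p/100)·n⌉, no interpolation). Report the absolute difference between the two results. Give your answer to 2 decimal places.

n = 15.
(a) r = 12.64; between ranks 12 (37.2) and 13 (37.6): 37.456.
(b) the nearest-rank method: rank 12 → 37.2.
|37.456 − 37.2| = 0.256.

0.26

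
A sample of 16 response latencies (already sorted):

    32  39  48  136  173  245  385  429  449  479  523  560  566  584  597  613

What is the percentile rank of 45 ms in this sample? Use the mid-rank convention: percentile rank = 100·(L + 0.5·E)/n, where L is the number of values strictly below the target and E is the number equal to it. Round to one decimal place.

12.5

Count below 45: L = 2; count equal: E = 0; n = 16.
Percentile rank = 100·(2 + 0.5·0)/16 = 100·2/16 = 12.5.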